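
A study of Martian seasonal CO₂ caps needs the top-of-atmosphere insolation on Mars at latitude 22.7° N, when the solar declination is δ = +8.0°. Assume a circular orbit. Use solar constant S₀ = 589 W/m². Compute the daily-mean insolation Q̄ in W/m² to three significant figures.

cos H₀ = −tan(+22.7°) tan(+8.000°) = -0.0588, H₀ = 1.6296 rad.
Bracket: H₀ sin φ sin δ + cos φ cos δ sin H₀ = 1.6296×0.38591×0.13917 + 0.92254×0.99027×0.99827 = 0.087521 + 0.911983 = 0.999504.
Q̄ = (S₀/π) × [bracket] = (589/π) × 0.999504 = 187.4 W/m².

Q̄ ≈ 187 W/m²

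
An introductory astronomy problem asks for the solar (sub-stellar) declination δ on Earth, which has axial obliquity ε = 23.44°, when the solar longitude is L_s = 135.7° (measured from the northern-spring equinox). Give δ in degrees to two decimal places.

δ = +16.13°

sin δ = sin ε · sin L_s = sin 23.44° × sin 135.7° = 0.277822.
δ = arcsin(0.277822) = +16.13°.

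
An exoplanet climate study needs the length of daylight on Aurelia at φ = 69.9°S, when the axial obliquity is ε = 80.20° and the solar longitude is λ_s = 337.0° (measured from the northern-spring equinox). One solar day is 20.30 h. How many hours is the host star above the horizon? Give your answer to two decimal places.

20.30 h

Solar declination: sin δ = sin ε · sin λ_s = sin 80.20° × sin 337.0° = -0.38503, so δ = -22.646°.
Sunrise equation: cos H₀ = −tan φ · tan δ = -1.1400 ≤ −1, so the host star never sets (polar day) and H₀ = π.
Daylight = 2H₀/(2π) × 20.30 h = (3.1416/π) × 20.30 = 20.30 h.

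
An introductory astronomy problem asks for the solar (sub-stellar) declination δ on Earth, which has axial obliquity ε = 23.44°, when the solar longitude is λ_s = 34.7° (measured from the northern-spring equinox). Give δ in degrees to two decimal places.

sin δ = sin ε · sin λ_s = sin 23.44° × sin 34.7° = 0.226453.
δ = arcsin(0.226453) = +13.09°.

δ = +13.09°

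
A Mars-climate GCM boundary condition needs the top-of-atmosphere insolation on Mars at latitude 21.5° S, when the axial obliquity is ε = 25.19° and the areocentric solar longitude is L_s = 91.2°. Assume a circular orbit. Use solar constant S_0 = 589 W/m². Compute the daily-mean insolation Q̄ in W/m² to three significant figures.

Q̄ ≈ 115 W/m²

sin δ = sin 25.19° × sin 91.2° = 0.42553, so δ = +25.184°.
cos h₀ = −tan(-21.5°) tan(+25.184°) = 0.1852, h₀ = 1.3845 rad.
Bracket: h₀ sin ϕ sin δ + cos ϕ cos δ sin h₀ = 1.3845×-0.36650×0.42553 + 0.93042×0.90495×0.98270 = -0.215922 + 0.827417 = 0.611495.
Q̄ = (S_0/π) × [bracket] = (589/π) × 0.611495 = 114.6 W/m².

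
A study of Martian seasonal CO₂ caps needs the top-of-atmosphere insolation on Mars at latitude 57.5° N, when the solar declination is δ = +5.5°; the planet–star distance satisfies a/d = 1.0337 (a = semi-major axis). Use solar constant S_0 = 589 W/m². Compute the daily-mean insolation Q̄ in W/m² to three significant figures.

Q̄ ≈ 134 W/m²

cos h₀ = −tan(+57.5°) tan(+5.500°) = -0.1511, h₀ = 1.7225 rad.
Bracket: h₀ sin ϕ sin δ + cos ϕ cos δ sin h₀ = 1.7225×0.84339×0.09585 + 0.53730×0.99540×0.98851 = 0.139245 + 0.528683 = 0.667928.
Inverse-square distance factor (a/d)² = 1.0337² = 1.068536.
Q̄ = (S_0/π) × 1.068536 × [bracket] = (589/π) × 1.068536 × 0.667928 = 133.8 W/m².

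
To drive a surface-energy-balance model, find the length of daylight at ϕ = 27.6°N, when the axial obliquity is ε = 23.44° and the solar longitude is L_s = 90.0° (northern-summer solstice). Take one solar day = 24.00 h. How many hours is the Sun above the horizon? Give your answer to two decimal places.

Solar declination: sin δ = sin ε · sin L_s = sin 23.44° × sin 90.0° = 0.39779, so δ = +23.440°.
cos h₀ = −tan ϕ · tan δ = −tan(+27.6°) × tan(+23.440°) = -0.2267, so h₀ = 1.7994 rad = 103.10°.
Daylight = 2h₀/(2π) × 24.00 h = (1.7994/π) × 24.00 = 13.75 h.

13.75 h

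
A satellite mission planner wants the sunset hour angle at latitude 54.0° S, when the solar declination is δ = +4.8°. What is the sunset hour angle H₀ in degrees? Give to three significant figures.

H₀ = 83.4°

cos H₀ = −tan φ · tan δ = −tan(-54.0°) × tan(+4.800°) = 0.1156, so H₀ = 1.4550 rad = 83.36°.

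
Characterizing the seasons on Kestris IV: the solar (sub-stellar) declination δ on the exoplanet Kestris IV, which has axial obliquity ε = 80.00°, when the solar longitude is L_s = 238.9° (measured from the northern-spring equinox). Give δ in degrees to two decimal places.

δ = -57.49°

sin δ = sin ε · sin L_s = sin 80.00° × sin 238.9° = -0.843258.
δ = arcsin(-0.843258) = -57.49°.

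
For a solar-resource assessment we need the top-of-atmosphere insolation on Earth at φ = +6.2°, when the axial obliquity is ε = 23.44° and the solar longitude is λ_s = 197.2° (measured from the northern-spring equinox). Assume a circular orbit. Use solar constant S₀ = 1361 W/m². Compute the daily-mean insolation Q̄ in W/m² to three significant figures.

Solar declination: sin δ = sin ε · sin λ_s = sin 23.44° × sin 197.2° = -0.11763, so δ = -6.755°.
cos H₀ = −tan(+6.2°) tan(-6.755°) = 0.0129, H₀ = 1.5579 rad.
Bracket: H₀ sin φ sin δ + cos φ cos δ sin H₀ = 1.5579×0.10800×-0.11763 + 0.99415×0.99306×0.99992 = -0.019792 + 0.987172 = 0.967380.
Q̄ = (S₀/π) × [bracket] = (1361/π) × 0.967380 = 419.1 W/m².

Q̄ ≈ 419 W/m²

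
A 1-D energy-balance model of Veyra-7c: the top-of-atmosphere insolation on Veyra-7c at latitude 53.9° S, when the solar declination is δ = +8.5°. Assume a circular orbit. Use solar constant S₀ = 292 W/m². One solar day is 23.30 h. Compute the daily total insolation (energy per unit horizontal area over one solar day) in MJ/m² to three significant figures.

cos H₀ = −tan(-53.9°) tan(+8.500°) = 0.2049, H₀ = 1.3644 rad.
Bracket: H₀ sin φ sin δ + cos φ cos δ sin H₀ = 1.3644×-0.80799×0.14781 + 0.58920×0.98902×0.97877 = -0.162949 + 0.570359 = 0.407410.
Q̄ = (S₀/π) × [bracket] = (292/π) × 0.407410 = 37.867 W/m².
Daily total = Q̄ × 23.30 h × 3600 s/h = 37.867 × 23.30 × 3600 / 10⁶ = 3.176 MJ/m².

3.18 MJ/m²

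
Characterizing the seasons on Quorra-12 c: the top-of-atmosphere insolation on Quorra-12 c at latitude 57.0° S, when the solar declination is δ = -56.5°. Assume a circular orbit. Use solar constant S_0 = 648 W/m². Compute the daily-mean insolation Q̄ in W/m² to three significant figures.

cos h₀ = −tan(-57.0°) tan(-56.500°) = -2.3265 ≤ −1 ⇒ polar day, h₀ = π.
Bracket: h₀ sin ϕ sin δ + cos ϕ cos δ sin h₀ = 3.1416×-0.83867×-0.83389 + 0.54464×0.55194×0.00000 = 2.197105 + 0.000000 = 2.197105.
Q̄ = (S_0/π) × [bracket] = (648/π) × 2.197105 = 453.2 W/m².

Q̄ ≈ 453 W/m²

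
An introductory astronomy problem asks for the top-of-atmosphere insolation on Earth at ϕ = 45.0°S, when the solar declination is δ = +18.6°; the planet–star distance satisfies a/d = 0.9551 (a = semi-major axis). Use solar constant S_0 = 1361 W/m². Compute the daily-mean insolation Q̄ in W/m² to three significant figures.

cos h₀ = −tan(-45.0°) tan(+18.600°) = 0.3365, h₀ = 1.2276 rad.
Bracket: h₀ sin ϕ sin δ + cos ϕ cos δ sin h₀ = 1.2276×-0.70711×0.31896 + 0.70711×0.94777×0.94167 = -0.276873 + 0.631086 = 0.354213.
Inverse-square distance factor (a/d)² = 0.9551² = 0.912216.
Q̄ = (S_0/π) × 0.912216 × [bracket] = (1361/π) × 0.912216 × 0.354213 = 140.0 W/m².

Q̄ ≈ 140 W/m²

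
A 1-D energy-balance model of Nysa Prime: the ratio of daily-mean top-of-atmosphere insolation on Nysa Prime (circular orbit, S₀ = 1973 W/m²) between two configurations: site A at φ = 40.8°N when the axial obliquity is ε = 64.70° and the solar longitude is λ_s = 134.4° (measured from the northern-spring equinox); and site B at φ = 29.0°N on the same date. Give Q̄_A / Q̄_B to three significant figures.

— Configuration A (φ=+40.8°):
Solar declination: sin δ = sin ε · sin λ_s = sin 64.70° × sin 134.4° = 0.64594, so δ = +40.236°.
cos H₀ = −tan(+40.8°) tan(+40.236°) = -0.7304, H₀ = 2.3897 rad.
Bracket: H₀ sin φ sin δ + cos φ cos δ sin H₀ = 2.3897×0.65342×0.64594 + 0.75700×0.76339×0.68304 = 1.008621 + 0.394719 = 1.403340.
Q̄ = (S₀/π) × [bracket] = (1973/π) × 1.403340 = 881.33 W/m².
— Configuration B (φ=+29.0°):
cos H₀ = −tan(+29.0°) tan(+40.236°) = -0.4690, H₀ = 2.0590 rad.
Bracket: H₀ sin φ sin δ + cos φ cos δ sin H₀ = 2.0590×0.48481×0.64594 + 0.87462×0.76339×0.88318 = 0.644793 + 0.589678 = 1.234471.
Q̄ = (S₀/π) × [bracket] = (1973/π) × 1.234471 = 775.28 W/m².
Ratio Q̄_A / Q̄_B = 881.33 / 775.28 = 1.137.

Q̄_A / Q̄_B ≈ 1.14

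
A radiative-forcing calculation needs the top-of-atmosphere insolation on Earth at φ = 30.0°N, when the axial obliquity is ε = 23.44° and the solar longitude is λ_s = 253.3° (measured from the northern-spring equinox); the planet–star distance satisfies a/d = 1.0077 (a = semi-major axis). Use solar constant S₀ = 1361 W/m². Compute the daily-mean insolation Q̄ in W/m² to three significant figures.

Q̄ ≈ 231 W/m²

Solar declination: sin δ = sin ε · sin λ_s = sin 23.44° × sin 253.3° = -0.38101, so δ = -22.396°.
cos H₀ = −tan(+30.0°) tan(-22.396°) = 0.2379, H₀ = 1.3306 rad.
Bracket: H₀ sin φ sin δ + cos φ cos δ sin H₀ = 1.3306×0.50000×-0.38101 + 0.86603×0.92457×0.97128 = -0.253486 + 0.777709 = 0.524223.
Inverse-square distance factor (a/d)² = 1.0077² = 1.015459.
Q̄ = (S₀/π) × 1.015459 × [bracket] = (1361/π) × 1.015459 × 0.524223 = 230.6 W/m².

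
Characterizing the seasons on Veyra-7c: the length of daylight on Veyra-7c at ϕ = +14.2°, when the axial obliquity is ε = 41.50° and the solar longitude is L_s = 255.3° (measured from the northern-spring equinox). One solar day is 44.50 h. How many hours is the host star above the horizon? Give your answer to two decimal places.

19.23 h

Solar declination: sin δ = sin ε · sin L_s = sin 41.50° × sin 255.3° = -0.64093, so δ = -39.861°.
cos h₀ = −tan ϕ · tan δ = −tan(+14.2°) × tan(-39.861°) = 0.2113, so h₀ = 1.3579 rad = 77.80°.
Daylight = 2h₀/(2π) × 44.50 h = (1.3579/π) × 44.50 = 19.23 h.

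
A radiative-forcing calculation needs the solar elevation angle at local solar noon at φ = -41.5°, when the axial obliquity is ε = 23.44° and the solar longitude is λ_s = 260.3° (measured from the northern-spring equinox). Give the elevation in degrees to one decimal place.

71.6°

Solar declination: sin δ = sin ε · sin λ_s = sin 23.44° × sin 260.3° = -0.39210, so δ = -23.085°.
At local noon the hour angle is zero, so the zenith angle equals |φ − δ| = |-41.5° − (-23.085°)| = 18.415°.
Elevation = 90° − 18.415° = 71.6°.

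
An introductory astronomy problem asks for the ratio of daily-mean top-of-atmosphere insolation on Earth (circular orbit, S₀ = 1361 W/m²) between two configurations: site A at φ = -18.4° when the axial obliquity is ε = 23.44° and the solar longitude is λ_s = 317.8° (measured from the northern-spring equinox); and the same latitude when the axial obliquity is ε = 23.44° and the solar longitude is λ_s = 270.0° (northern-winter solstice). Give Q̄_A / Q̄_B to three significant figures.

Q̄_A / Q̄_B ≈ 0.976

— Configuration A (φ=-18.4°):
Solar declination: sin δ = sin ε · sin λ_s = sin 23.44° × sin 317.8° = -0.26720, so δ = -15.498°.
cos H₀ = −tan(-18.4°) tan(-15.498°) = -0.0922, H₀ = 1.6632 rad.
Bracket: H₀ sin φ sin δ + cos φ cos δ sin H₀ = 1.6632×-0.31565×-0.26720 + 0.94888×0.96364×0.99574 = 0.140277 + 0.910483 = 1.050760.
Q̄ = (S₀/π) × [bracket] = (1361/π) × 1.050760 = 455.21 W/m².
— Configuration B (φ=-18.4°):
Solar declination: sin δ = sin ε · sin λ_s = sin 23.44° × sin 270.0° = -0.39779, so δ = -23.440°.
cos H₀ = −tan(-18.4°) tan(-23.440°) = -0.1442, H₀ = 1.7155 rad.
Bracket: H₀ sin φ sin δ + cos φ cos δ sin H₀ = 1.7155×-0.31565×-0.39779 + 0.94888×0.91748×0.98954 = 0.215402 + 0.861472 = 1.076874.
Q̄ = (S₀/π) × [bracket] = (1361/π) × 1.076874 = 466.52 W/m².
Ratio Q̄_A / Q̄_B = 455.21 / 466.52 = 0.9758.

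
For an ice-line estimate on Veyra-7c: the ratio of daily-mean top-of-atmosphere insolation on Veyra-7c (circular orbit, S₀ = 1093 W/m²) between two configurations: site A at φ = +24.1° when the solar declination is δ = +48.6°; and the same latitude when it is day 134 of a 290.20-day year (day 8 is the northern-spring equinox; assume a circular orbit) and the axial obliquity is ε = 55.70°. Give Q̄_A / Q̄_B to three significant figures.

— Configuration A (φ=+24.1°):
cos H₀ = −tan(+24.1°) tan(+48.600°) = -0.5074, H₀ = 2.1029 rad.
Bracket: H₀ sin φ sin δ + cos φ cos δ sin H₀ = 2.1029×0.40833×0.75011 + 0.91283×0.66131×0.86172 = 0.644102 + 0.520189 = 1.164291.
Q̄ = (S₀/π) × [bracket] = (1093/π) × 1.164291 = 405.07 W/m².
— Configuration B (φ=+24.1°):
Solar longitude: λ_s = 360° × (134 − 8)/290.20 = 156.306°.
sin δ = sin 55.70° × sin 156.306° = 0.33197, so δ = +19.388°.
cos H₀ = −tan(+24.1°) tan(+19.388°) = -0.1574, H₀ = 1.7289 rad.
Bracket: H₀ sin φ sin δ + cos φ cos δ sin H₀ = 1.7289×0.40833×0.33197 + 0.91283×0.94329×0.98753 = 0.234358 + 0.850326 = 1.084684.
Q̄ = (S₀/π) × [bracket] = (1093/π) × 1.084684 = 377.38 W/m².
Ratio Q̄_A / Q̄_B = 405.07 / 377.38 = 1.073.

Q̄_A / Q̄_B ≈ 1.07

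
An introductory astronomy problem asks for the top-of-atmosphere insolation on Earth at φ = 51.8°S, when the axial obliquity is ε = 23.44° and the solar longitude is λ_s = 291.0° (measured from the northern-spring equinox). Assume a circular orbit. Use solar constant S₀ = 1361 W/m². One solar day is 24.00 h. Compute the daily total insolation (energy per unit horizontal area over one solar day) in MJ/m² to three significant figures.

41.5 MJ/m²

Solar declination: sin δ = sin ε · sin λ_s = sin 23.44° × sin 291.0° = -0.37137, so δ = -21.800°.
cos H₀ = −tan(-51.8°) tan(-21.800°) = -0.5083, H₀ = 2.1040 rad.
Bracket: H₀ sin φ sin δ + cos φ cos δ sin H₀ = 2.1040×-0.78586×-0.37137 + 0.61841×0.92849×0.86120 = 0.614042 + 0.494490 = 1.108532.
Q̄ = (S₀/π) × [bracket] = (1361/π) × 1.108532 = 480.24 W/m².
Daily total = Q̄ × 24.00 h × 3600 s/h = 480.24 × 24.00 × 3600 / 10⁶ = 41.49 MJ/m².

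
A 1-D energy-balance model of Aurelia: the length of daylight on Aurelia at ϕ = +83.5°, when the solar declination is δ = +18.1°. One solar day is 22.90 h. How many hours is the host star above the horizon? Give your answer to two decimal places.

22.90 h

Sunrise equation: cos h₀ = −tan ϕ · tan δ = -2.8687 ≤ −1, so the host star never sets (polar day) and h₀ = π.
Daylight = 2h₀/(2π) × 22.90 h = (3.1416/π) × 22.90 = 22.90 h.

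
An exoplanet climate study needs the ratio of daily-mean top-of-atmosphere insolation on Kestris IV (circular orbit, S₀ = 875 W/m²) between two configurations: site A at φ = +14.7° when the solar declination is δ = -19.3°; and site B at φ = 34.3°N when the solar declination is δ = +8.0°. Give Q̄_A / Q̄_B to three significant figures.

— Configuration A (φ=+14.7°):
cos H₀ = −tan(+14.7°) tan(-19.300°) = 0.0919, H₀ = 1.4788 rad.
Bracket: H₀ sin φ sin δ + cos φ cos δ sin H₀ = 1.4788×0.25376×-0.33051 + 0.96727×0.94380×0.99577 = -0.124027 + 0.909048 = 0.785021.
Q̄ = (S₀/π) × [bracket] = (875/π) × 0.785021 = 218.64 W/m².
— Configuration B (φ=+34.3°):
cos H₀ = −tan(+34.3°) tan(+8.000°) = -0.0959, H₀ = 1.6668 rad.
Bracket: H₀ sin φ sin δ + cos φ cos δ sin H₀ = 1.6668×0.56353×0.13917 + 0.82610×0.99027×0.99539 = 0.130721 + 0.814291 = 0.945012.
Q̄ = (S₀/π) × [bracket] = (875/π) × 0.945012 = 263.21 W/m².
Ratio Q̄_A / Q̄_B = 218.64 / 263.21 = 0.8307.

Q̄_A / Q̄_B ≈ 0.831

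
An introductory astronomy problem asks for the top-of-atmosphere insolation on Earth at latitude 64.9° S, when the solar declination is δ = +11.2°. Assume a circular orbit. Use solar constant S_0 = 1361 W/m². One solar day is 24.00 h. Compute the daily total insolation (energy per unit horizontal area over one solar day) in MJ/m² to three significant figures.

6.65 MJ/m²

cos h₀ = −tan(-64.9°) tan(+11.200°) = 0.4227, h₀ = 1.1344 rad.
Bracket: h₀ sin ϕ sin δ + cos ϕ cos δ sin h₀ = 1.1344×-0.90557×0.19423 + 0.42420×0.98096×0.90627 = -0.199528 + 0.377120 = 0.177592.
Q̄ = (S_0/π) × [bracket] = (1361/π) × 0.177592 = 76.936 W/m².
Daily total = Q̄ × 24.00 h × 3600 s/h = 76.936 × 24.00 × 3600 / 10⁶ = 6.647 MJ/m².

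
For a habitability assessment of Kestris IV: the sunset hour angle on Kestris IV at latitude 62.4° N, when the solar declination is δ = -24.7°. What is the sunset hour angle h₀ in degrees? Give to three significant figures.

h₀ = 28.4°

cos h₀ = −tan ϕ · tan δ = −tan(+62.4°) × tan(-24.700°) = 0.8798, so h₀ = 0.4954 rad = 28.38°.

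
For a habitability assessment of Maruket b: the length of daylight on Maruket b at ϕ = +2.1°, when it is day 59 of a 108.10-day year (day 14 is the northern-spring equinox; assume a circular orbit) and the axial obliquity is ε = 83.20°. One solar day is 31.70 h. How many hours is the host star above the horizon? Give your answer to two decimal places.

Solar longitude: L_s = 360° × (59 − 14)/108.10 = 149.861°.
sin δ = sin 83.20° × sin 149.861° = 0.49856, so δ = +29.905°.
cos h₀ = −tan ϕ · tan δ = −tan(+2.1°) × tan(+29.905°) = -0.0211, so h₀ = 1.5919 rad = 91.21°.
Daylight = 2h₀/(2π) × 31.70 h = (1.5919/π) × 31.70 = 16.06 h.

16.06 h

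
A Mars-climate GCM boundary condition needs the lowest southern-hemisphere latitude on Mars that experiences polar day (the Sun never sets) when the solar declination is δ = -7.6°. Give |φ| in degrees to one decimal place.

Polar day requires cos H₀ = −tan φ tan δ ≤ −1, i.e. tan φ tan δ ≥ 1.
The boundary is |tan φ| · |tan δ| = 1, so |φ| = 90° − |δ| = 90° − 7.6° = 82.4° in the southern hemisphere.

|φ| = 82.4°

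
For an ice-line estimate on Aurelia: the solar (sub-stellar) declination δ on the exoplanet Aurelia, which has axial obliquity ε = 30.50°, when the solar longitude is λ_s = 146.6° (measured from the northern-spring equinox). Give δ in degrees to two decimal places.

δ = +16.22°

sin δ = sin ε · sin λ_s = sin 30.50° × sin 146.6° = 0.279390.
δ = arcsin(0.279390) = +16.22°.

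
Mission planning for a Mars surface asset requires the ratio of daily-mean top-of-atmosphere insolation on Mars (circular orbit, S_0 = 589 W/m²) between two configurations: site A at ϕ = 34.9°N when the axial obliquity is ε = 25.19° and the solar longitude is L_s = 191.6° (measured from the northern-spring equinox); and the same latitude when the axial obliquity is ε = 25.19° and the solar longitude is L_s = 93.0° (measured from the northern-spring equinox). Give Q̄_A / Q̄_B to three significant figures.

— Configuration A (ϕ=+34.9°):
Solar declination: sin δ = sin ε · sin L_s = sin 25.19° × sin 191.6° = -0.08558, so δ = -4.910°.
cos h₀ = −tan(+34.9°) tan(-4.910°) = 0.0599, h₀ = 1.5108 rad.
Bracket: h₀ sin ϕ sin δ + cos ϕ cos δ sin h₀ = 1.5108×0.57215×-0.08558 + 0.82015×0.99633×0.99820 = -0.073976 + 0.815669 = 0.741693.
Q̄ = (S_0/π) × [bracket] = (589/π) × 0.741693 = 139.06 W/m².
— Configuration B (ϕ=+34.9°):
Solar declination: sin δ = sin ε · sin L_s = sin 25.19° × sin 93.0° = 0.42504, so δ = +25.153°.
cos h₀ = −tan(+34.9°) tan(+25.153°) = -0.3276, h₀ = 1.9045 rad.
Bracket: h₀ sin ϕ sin δ + cos ϕ cos δ sin h₀ = 1.9045×0.57215×0.42504 + 0.82015×0.90518×0.94483 = 0.463149 + 0.701426 = 1.164575.
Q̄ = (S_0/π) × [bracket] = (589/π) × 1.164575 = 218.34 W/m².
Ratio Q̄_A / Q̄_B = 139.06 / 218.34 = 0.6369.

Q̄_A / Q̄_B ≈ 0.637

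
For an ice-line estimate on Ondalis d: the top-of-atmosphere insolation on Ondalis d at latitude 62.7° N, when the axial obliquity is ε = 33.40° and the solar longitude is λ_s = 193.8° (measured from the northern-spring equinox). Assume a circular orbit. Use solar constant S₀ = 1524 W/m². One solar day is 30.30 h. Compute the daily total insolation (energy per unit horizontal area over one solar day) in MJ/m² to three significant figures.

Solar declination: sin δ = sin ε · sin λ_s = sin 33.40° × sin 193.8° = -0.13131, so δ = -7.545°.
cos H₀ = −tan(+62.7°) tan(-7.545°) = 0.2566, H₀ = 1.3113 rad.
Bracket: H₀ sin φ sin δ + cos φ cos δ sin H₀ = 1.3113×0.88862×-0.13131 + 0.45865×0.99134×0.96651 = -0.153009 + 0.439451 = 0.286442.
Q̄ = (S₀/π) × [bracket] = (1524/π) × 0.286442 = 138.95 W/m².
Daily total = Q̄ × 30.30 h × 3600 s/h = 138.95 × 30.30 × 3600 / 10⁶ = 15.16 MJ/m².

15.2 MJ/m²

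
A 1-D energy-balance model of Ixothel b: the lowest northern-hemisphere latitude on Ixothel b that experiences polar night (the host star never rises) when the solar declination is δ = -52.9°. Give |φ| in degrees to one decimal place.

|φ| = 37.1°

Polar night requires cos H₀ = −tan φ tan δ ≥ 1, i.e. tan φ tan δ ≤ −1.
The boundary is |tan φ| · |tan δ| = 1, so |φ| = 90° − |δ| = 90° − 52.9° = 37.1° in the northern hemisphere.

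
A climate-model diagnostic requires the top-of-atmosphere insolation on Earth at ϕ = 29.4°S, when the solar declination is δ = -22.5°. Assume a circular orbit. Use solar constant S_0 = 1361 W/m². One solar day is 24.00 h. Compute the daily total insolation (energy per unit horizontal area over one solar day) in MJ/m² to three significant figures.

42.0 MJ/m²

cos h₀ = −tan(-29.4°) tan(-22.500°) = -0.2334, h₀ = 1.8064 rad.
Bracket: h₀ sin ϕ sin δ + cos ϕ cos δ sin h₀ = 1.8064×-0.49090×-0.38268 + 0.87121×0.92388×0.97238 = 0.339346 + 0.782662 = 1.122008.
Q̄ = (S_0/π) × [bracket] = (1361/π) × 1.122008 = 486.08 W/m².
Daily total = Q̄ × 24.00 h × 3600 s/h = 486.08 × 24.00 × 3600 / 10⁶ = 42.00 MJ/m².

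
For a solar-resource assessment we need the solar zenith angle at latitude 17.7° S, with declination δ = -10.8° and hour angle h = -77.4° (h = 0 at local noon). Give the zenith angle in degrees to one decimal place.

θ_z = 74.9°

cos θ_z = sin φ sin δ + cos φ cos δ cos h = 0.056970 + 0.204136 = 0.261106.
θ_z = arccos(0.261106) = 74.9°.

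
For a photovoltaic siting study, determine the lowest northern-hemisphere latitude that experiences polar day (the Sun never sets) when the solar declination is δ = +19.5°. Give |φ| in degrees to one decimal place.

Polar day requires cos H₀ = −tan φ tan δ ≤ −1, i.e. tan φ tan δ ≥ 1.
The boundary is |tan φ| · |tan δ| = 1, so |φ| = 90° − |δ| = 90° − 19.5° = 70.5° in the northern hemisphere.

|φ| = 70.5°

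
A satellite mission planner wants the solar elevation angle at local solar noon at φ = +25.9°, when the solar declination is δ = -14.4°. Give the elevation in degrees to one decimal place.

At local noon the hour angle is zero, so the zenith angle equals |φ − δ| = |+25.9° − (-14.400°)| = 40.300°.
Elevation = 90° − 40.300° = 49.7°.

49.7°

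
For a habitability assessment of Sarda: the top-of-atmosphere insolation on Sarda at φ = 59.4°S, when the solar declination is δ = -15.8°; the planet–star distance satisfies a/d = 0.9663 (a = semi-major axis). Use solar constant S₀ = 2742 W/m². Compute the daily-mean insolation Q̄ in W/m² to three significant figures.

Q̄ ≈ 746 W/m²

cos H₀ = −tan(-59.4°) tan(-15.800°) = -0.4785, H₀ = 2.0697 rad.
Bracket: H₀ sin φ sin δ + cos φ cos δ sin H₀ = 2.0697×-0.86074×-0.27228 + 0.50904×0.96222×0.87810 = 0.485060 + 0.430101 = 0.915161.
Inverse-square distance factor (a/d)² = 0.9663² = 0.933736.
Q̄ = (S₀/π) × 0.933736 × [bracket] = (2742/π) × 0.933736 × 0.915161 = 745.8 W/m².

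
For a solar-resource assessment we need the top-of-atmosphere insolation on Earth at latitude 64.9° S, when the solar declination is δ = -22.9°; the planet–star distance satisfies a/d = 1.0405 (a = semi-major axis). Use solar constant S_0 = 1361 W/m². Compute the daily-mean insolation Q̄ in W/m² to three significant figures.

cos h₀ = −tan(-64.9°) tan(-22.900°) = -0.9018, h₀ = 2.6946 rad.
Bracket: h₀ sin ϕ sin δ + cos ϕ cos δ sin h₀ = 2.6946×-0.90557×-0.38912 + 0.42420×0.92119×0.43223 = 0.949511 + 0.168902 = 1.118413.
Inverse-square distance factor (a/d)² = 1.0405² = 1.082640.
Q̄ = (S_0/π) × 1.082640 × [bracket] = (1361/π) × 1.082640 × 1.118413 = 524.6 W/m².

Q̄ ≈ 525 W/m²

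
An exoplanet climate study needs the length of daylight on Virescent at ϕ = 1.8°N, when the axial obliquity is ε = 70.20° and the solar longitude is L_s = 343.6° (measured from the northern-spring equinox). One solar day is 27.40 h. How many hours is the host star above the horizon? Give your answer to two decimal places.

Solar declination: sin δ = sin ε · sin L_s = sin 70.20° × sin 343.6° = -0.26565, so δ = -15.406°.
cos h₀ = −tan ϕ · tan δ = −tan(+1.8°) × tan(-15.406°) = 0.0087, so h₀ = 1.5621 rad = 89.50°.
Daylight = 2h₀/(2π) × 27.40 h = (1.5621/π) × 27.40 = 13.62 h.

13.62 h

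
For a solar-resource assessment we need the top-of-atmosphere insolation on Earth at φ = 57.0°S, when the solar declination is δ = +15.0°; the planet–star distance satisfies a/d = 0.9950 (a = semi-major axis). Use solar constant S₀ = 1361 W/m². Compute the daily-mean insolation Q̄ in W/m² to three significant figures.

Q̄ ≈ 98.9 W/m²

cos H₀ = −tan(-57.0°) tan(+15.000°) = 0.4126, H₀ = 1.1455 rad.
Bracket: H₀ sin φ sin δ + cos φ cos δ sin H₀ = 1.1455×-0.83867×0.25882 + 0.54464×0.96593×0.91091 = -0.248647 + 0.479215 = 0.230568.
Inverse-square distance factor (a/d)² = 0.9950² = 0.990025.
Q̄ = (S₀/π) × 0.990025 × [bracket] = (1361/π) × 0.990025 × 0.230568 = 98.89 W/m².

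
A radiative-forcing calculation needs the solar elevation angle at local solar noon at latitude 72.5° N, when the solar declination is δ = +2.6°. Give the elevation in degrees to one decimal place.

At local noon the hour angle is zero, so the zenith angle equals |φ − δ| = |+72.5° − (+2.600°)| = 69.900°.
Elevation = 90° − 69.900° = 20.1°.

20.1°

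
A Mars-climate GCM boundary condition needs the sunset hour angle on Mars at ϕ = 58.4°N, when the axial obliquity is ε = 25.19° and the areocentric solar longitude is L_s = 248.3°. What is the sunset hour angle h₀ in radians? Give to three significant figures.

sin δ = sin 25.19° × sin 248.3° = -0.39546, so δ = -23.295°.
cos h₀ = −tan ϕ · tan δ = −tan(+58.4°) × tan(-23.295°) = 0.6999, so h₀ = 0.7956 rad = 45.58°.

h₀ = 0.796 rad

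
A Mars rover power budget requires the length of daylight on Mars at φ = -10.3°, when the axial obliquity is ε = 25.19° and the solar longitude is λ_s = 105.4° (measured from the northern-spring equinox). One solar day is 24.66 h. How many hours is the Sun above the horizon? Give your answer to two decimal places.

Solar declination: sin δ = sin ε · sin λ_s = sin 25.19° × sin 105.4° = 0.41034, so δ = +24.226°.
cos H₀ = −tan φ · tan δ = −tan(-10.3°) × tan(+24.226°) = 0.0818, so H₀ = 1.4889 rad = 85.31°.
Daylight = 2H₀/(2π) × 24.66 h = (1.4889/π) × 24.66 = 11.69 h.

11.69 h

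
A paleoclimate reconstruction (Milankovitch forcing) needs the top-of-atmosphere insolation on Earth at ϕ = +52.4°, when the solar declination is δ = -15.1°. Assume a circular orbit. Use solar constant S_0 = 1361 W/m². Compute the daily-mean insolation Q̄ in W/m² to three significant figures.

cos h₀ = −tan(+52.4°) tan(-15.100°) = 0.3504, h₀ = 1.2128 rad.
Bracket: h₀ sin ϕ sin δ + cos ϕ cos δ sin h₀ = 1.2128×0.79229×-0.26050 + 0.61015×0.96547×0.93661 = -0.250312 + 0.551740 = 0.301428.
Q̄ = (S_0/π) × [bracket] = (1361/π) × 0.301428 = 130.6 W/m².

Q̄ ≈ 131 W/m²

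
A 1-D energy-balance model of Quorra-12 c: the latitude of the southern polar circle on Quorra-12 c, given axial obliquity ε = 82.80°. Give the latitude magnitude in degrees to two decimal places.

7.20°

The polar circle is the lowest latitude that experiences at least one full rotation of continuous darkness at the northern-summer solstice; it lies at |φ| = 90° − ε = 90° − 82.80° = 7.20°.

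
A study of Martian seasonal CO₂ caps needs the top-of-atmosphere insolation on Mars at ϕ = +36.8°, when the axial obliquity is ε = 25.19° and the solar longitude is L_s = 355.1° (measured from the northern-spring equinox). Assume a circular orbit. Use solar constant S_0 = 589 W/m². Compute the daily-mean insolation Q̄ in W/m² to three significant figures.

Solar declination: sin δ = sin ε · sin L_s = sin 25.19° × sin 355.1° = -0.03636, so δ = -2.083°.
cos h₀ = −tan(+36.8°) tan(-2.083°) = 0.0272, h₀ = 1.5436 rad.
Bracket: h₀ sin ϕ sin δ + cos ϕ cos δ sin h₀ = 1.5436×0.59902×-0.03636 + 0.80073×0.99934×0.99963 = -0.033620 + 0.799905 = 0.766285.
Q̄ = (S_0/π) × [bracket] = (589/π) × 0.766285 = 143.7 W/m².

Q̄ ≈ 144 W/m²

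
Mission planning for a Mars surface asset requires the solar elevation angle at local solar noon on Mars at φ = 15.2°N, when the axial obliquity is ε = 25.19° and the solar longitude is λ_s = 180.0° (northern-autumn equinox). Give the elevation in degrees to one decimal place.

74.8°

Solar declination: sin δ = sin ε · sin λ_s = sin 25.19° × sin 180.0° = 0.00000, so δ = +0.000°.
At local noon the hour angle is zero, so the zenith angle equals |φ − δ| = |+15.2° − (+0.000°)| = 15.200°.
Elevation = 90° − 15.200° = 74.8°.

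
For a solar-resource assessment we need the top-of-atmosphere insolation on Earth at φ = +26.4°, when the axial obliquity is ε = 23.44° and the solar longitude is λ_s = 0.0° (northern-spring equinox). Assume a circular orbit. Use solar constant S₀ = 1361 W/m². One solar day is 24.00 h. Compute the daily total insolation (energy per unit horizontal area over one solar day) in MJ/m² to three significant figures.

33.5 MJ/m²

Solar declination: sin δ = sin ε · sin λ_s = sin 23.44° × sin 0.0° = 0.00000, so δ = +0.000°.
cos H₀ = −tan(+26.4°) tan(+0.000°) = -0.0000, H₀ = 1.5708 rad.
Bracket: H₀ sin φ sin δ + cos φ cos δ sin H₀ = 1.5708×0.44464×0.00000 + 0.89571×1.00000×1.00000 = 0.000000 + 0.895710 = 0.895710.
Q̄ = (S₀/π) × [bracket] = (1361/π) × 0.895710 = 388.04 W/m².
Daily total = Q̄ × 24.00 h × 3600 s/h = 388.04 × 24.00 × 3600 / 10⁶ = 33.53 MJ/m².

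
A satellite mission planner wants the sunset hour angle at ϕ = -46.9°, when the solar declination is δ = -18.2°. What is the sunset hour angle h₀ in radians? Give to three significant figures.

h₀ = 1.93 rad

cos h₀ = −tan ϕ · tan δ = −tan(-46.9°) × tan(-18.200°) = -0.3513, so h₀ = 1.9298 rad = 110.57°.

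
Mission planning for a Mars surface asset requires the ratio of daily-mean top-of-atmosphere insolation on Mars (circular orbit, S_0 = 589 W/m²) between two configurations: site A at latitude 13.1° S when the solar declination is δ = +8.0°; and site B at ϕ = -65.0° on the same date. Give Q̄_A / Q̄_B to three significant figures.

— Configuration A (ϕ=-13.1°):
cos h₀ = −tan(-13.1°) tan(+8.000°) = 0.0327, h₀ = 1.5381 rad.
Bracket: h₀ sin ϕ sin δ + cos ϕ cos δ sin h₀ = 1.5381×-0.22665×0.13917 + 0.97398×0.99027×0.99947 = -0.048516 + 0.963992 = 0.915476.
Q̄ = (S_0/π) × [bracket] = (589/π) × 0.915476 = 171.64 W/m².
— Configuration B (ϕ=-65.0°):
cos h₀ = −tan(-65.0°) tan(+8.000°) = 0.3014, h₀ = 1.2646 rad.
Bracket: h₀ sin ϕ sin δ + cos ϕ cos δ sin h₀ = 1.2646×-0.90631×0.13917 + 0.42262×0.99027×0.95350 = -0.159505 + 0.399047 = 0.239542.
Q̄ = (S_0/π) × [bracket] = (589/π) × 0.239542 = 44.910 W/m².
Ratio Q̄_A / Q̄_B = 171.64 / 44.910 = 3.822.

Q̄_A / Q̄_B ≈ 3.82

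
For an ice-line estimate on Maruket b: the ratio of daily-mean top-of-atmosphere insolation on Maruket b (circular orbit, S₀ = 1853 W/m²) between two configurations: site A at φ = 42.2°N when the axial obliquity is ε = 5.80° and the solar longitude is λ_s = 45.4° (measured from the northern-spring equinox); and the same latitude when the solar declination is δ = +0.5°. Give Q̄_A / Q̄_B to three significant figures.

Q̄_A / Q̄_B ≈ 1.09

— Configuration A (φ=+42.2°):
Solar declination: sin δ = sin ε · sin λ_s = sin 5.80° × sin 45.4° = 0.07195, so δ = +4.126°.
cos H₀ = −tan(+42.2°) tan(+4.126°) = -0.0654, H₀ = 1.6363 rad.
Bracket: H₀ sin φ sin δ + cos φ cos δ sin H₀ = 1.6363×0.67172×0.07195 + 0.74080×0.99741×0.99786 = 0.079083 + 0.737300 = 0.816383.
Q̄ = (S₀/π) × [bracket] = (1853/π) × 0.816383 = 481.53 W/m².
— Configuration B (φ=+42.2°):
cos H₀ = −tan(+42.2°) tan(+0.500°) = -0.0079, H₀ = 1.5787 rad.
Bracket: H₀ sin φ sin δ + cos φ cos δ sin H₀ = 1.5787×0.67172×0.00873 + 0.74080×0.99996×0.99997 = 0.009258 + 0.740748 = 0.750006.
Q̄ = (S₀/π) × [bracket] = (1853/π) × 0.750006 = 442.37 W/m².
Ratio Q̄_A / Q̄_B = 481.53 / 442.37 = 1.089.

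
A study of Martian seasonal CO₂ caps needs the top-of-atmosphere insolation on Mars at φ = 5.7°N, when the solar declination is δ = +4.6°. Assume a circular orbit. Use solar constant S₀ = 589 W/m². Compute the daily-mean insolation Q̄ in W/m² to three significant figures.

Q̄ ≈ 188 W/m²

cos H₀ = −tan(+5.7°) tan(+4.600°) = -0.0080, H₀ = 1.5788 rad.
Bracket: H₀ sin φ sin δ + cos φ cos δ sin H₀ = 1.5788×0.09932×0.08020 + 0.99506×0.99678×0.99997 = 0.012576 + 0.991826 = 1.004402.
Q̄ = (S₀/π) × [bracket] = (589/π) × 1.004402 = 188.3 W/m².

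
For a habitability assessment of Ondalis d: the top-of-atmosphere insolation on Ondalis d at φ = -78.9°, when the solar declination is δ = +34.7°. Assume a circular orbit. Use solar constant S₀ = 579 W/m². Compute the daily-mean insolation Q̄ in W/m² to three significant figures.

Q̄ ≈ 0.00 W/m²

cos H₀ = −tan(-78.9°) tan(+34.700°) = 3.5294 ≥ 1 ⇒ polar night, H₀ = 0 and Q̄ = 0.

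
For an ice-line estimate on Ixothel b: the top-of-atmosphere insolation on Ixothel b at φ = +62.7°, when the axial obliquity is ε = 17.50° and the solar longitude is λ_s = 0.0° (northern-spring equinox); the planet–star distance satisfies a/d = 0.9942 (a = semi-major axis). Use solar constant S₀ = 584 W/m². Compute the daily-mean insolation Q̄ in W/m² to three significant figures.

Solar declination: sin δ = sin ε · sin λ_s = sin 17.50° × sin 0.0° = 0.00000, so δ = +0.000°.
cos H₀ = −tan(+62.7°) tan(+0.000°) = -0.0000, H₀ = 1.5708 rad.
Bracket: H₀ sin φ sin δ + cos φ cos δ sin H₀ = 1.5708×0.88862×0.00000 + 0.45865×1.00000×1.00000 = 0.000000 + 0.458650 = 0.458650.
Inverse-square distance factor (a/d)² = 0.9942² = 0.988434.
Q̄ = (S₀/π) × 0.988434 × [bracket] = (584/π) × 0.988434 × 0.458650 = 84.27 W/m².

Q̄ ≈ 84.3 W/m²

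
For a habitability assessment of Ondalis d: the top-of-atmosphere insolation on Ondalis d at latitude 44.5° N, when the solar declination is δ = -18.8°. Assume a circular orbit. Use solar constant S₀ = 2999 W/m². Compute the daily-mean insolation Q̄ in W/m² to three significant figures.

Q̄ ≈ 342 W/m²

cos H₀ = −tan(+44.5°) tan(-18.800°) = 0.3345, H₀ = 1.2297 rad.
Bracket: H₀ sin φ sin δ + cos φ cos δ sin H₀ = 1.2297×0.70091×-0.32227 + 0.71325×0.94665×0.94238 = -0.277767 + 0.636293 = 0.358526.
Q̄ = (S₀/π) × [bracket] = (2999/π) × 0.358526 = 342.3 W/m².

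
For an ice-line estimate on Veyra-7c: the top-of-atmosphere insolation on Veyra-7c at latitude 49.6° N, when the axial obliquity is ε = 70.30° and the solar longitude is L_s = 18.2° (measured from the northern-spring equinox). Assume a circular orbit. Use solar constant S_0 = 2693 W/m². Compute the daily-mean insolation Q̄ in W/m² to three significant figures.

Solar declination: sin δ = sin ε · sin L_s = sin 70.30° × sin 18.2° = 0.29405, so δ = +17.101°.
cos h₀ = −tan(+49.6°) tan(+17.101°) = -0.3615, h₀ = 1.9407 rad.
Bracket: h₀ sin ϕ sin δ + cos ϕ cos δ sin h₀ = 1.9407×0.76154×0.29405 + 0.64812×0.95579×0.93237 = 0.434583 + 0.577572 = 1.012155.
Q̄ = (S_0/π) × [bracket] = (2693/π) × 1.012155 = 867.6 W/m².

Q̄ ≈ 868 W/m²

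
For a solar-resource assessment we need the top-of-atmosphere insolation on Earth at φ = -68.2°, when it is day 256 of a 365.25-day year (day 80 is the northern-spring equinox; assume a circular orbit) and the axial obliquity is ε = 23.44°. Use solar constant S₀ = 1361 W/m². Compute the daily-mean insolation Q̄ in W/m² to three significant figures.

Solar longitude: λ_s = 360° × (256 − 80)/365.25 = 173.470°.
sin δ = sin 23.44° × sin 173.470° = 0.04524, so δ = +2.593°.
cos H₀ = −tan(-68.2°) tan(+2.593°) = 0.1132, H₀ = 1.4573 rad.
Bracket: H₀ sin φ sin δ + cos φ cos δ sin H₀ = 1.4573×-0.92849×0.04524 + 0.37137×0.99898×0.99357 = -0.061214 + 0.368606 = 0.307392.
Q̄ = (S₀/π) × [bracket] = (1361/π) × 0.307392 = 133.2 W/m².

Q̄ ≈ 133 W/m²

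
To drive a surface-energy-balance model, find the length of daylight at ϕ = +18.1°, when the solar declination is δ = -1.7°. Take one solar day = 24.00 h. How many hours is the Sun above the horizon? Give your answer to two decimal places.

11.93 h

cos h₀ = −tan ϕ · tan δ = −tan(+18.1°) × tan(-1.700°) = 0.0097, so h₀ = 1.5611 rad = 89.44°.
Daylight = 2h₀/(2π) × 24.00 h = (1.5611/π) × 24.00 = 11.93 h.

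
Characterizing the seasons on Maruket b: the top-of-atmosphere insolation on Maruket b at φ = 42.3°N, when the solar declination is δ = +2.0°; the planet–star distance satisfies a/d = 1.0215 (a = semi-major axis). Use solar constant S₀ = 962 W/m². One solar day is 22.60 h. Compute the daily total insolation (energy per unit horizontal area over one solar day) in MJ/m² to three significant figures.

20.2 MJ/m²

cos H₀ = −tan(+42.3°) tan(+2.000°) = -0.0318, H₀ = 1.6026 rad.
Bracket: H₀ sin φ sin δ + cos φ cos δ sin H₀ = 1.6026×0.67301×0.03490 + 0.73963×0.99939×0.99950 = 0.037642 + 0.738809 = 0.776451.
Inverse-square distance factor (a/d)² = 1.0215² = 1.043462.
Q̄ = (S₀/π) × 1.043462 × [bracket] = (962/π) × 1.043462 × 0.776451 = 248.09 W/m².
Daily total = Q̄ × 22.60 h × 3600 s/h = 248.09 × 22.60 × 3600 / 10⁶ = 20.18 MJ/m².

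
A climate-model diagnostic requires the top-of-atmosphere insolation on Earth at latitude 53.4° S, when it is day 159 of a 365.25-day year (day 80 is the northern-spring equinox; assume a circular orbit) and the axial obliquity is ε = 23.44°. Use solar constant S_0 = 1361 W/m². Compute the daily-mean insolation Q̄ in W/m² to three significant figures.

Solar longitude: L_s = 360° × (159 − 80)/365.25 = 77.864°.
sin δ = sin 23.44° × sin 77.864° = 0.38890, so δ = +22.886°.
cos h₀ = −tan(-53.4°) tan(+22.886°) = 0.5684, h₀ = 0.9662 rad.
Bracket: h₀ sin ϕ sin δ + cos ϕ cos δ sin h₀ = 0.9662×-0.80282×0.38890 + 0.59622×0.92128×0.82275 = -0.301664 + 0.451925 = 0.150261.
Q̄ = (S_0/π) × [bracket] = (1361/π) × 0.150261 = 65.10 W/m².

Q̄ ≈ 65.1 W/m²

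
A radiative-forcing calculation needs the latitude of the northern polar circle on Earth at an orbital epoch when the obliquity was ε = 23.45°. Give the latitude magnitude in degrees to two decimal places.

66.55°

The polar circle is the lowest latitude that experiences at least one full rotation of continuous daylight at the northern-summer solstice; it lies at |φ| = 90° − ε = 90° − 23.45° = 66.55°.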